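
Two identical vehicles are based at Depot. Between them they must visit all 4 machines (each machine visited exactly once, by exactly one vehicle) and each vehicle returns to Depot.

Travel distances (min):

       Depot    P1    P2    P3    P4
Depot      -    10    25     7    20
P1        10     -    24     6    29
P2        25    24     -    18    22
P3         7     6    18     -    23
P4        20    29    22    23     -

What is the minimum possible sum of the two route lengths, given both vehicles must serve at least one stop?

There are 2^3 − 1 = 7 ways to divide the 4 stops into two non-empty groups. For each, the best each vehicle can do is its own shortest tour through its group:
  {P1} + {P2, P3, P4}: 20 + 67 = 87
  {P2} + {P1, P3, P4}: 50 + 59 = 109
  {P1, P2} + {P3, P4}: 59 + 50 = 109
  {P3} + {P1, P2, P4}: 14 + 76 = 90
  {P1, P3} + {P2, P4}: 23 + 67 = 90
  {P2, P3} + {P1, P4}: 50 + 59 = 109
  … (7 splits in total)
Best: vehicle 1 Depot → P1 → Depot = 20; vehicle 2 Depot → P3 → P2 → P4 → Depot = 67; combined 87.

Minimum combined distance: 87 min.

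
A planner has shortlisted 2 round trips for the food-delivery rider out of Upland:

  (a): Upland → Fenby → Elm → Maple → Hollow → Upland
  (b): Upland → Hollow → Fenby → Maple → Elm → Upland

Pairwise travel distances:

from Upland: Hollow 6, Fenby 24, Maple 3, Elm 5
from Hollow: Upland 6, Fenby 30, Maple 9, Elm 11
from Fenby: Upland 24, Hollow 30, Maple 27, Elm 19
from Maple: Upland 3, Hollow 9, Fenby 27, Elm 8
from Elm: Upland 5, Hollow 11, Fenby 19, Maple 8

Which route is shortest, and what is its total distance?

(a): 24 + 19 + 8 + 9 + 6 = 66
(b): 6 + 30 + 27 + 8 + 5 = 76

66 — (a) is the shortest.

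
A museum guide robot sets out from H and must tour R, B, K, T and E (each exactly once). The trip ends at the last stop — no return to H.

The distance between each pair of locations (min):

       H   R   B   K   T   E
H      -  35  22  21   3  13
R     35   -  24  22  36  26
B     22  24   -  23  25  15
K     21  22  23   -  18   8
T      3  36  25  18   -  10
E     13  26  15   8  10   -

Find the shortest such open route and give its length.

Minimum one-way distance = 67 min.

There are 5! = 120 possible orderings.
H → R → B → K → T → E: 35+24+23+18+10 = 110
H → R → B → K → E → T: 35+24+23+8+10 = 100
H → R → B → T → K → E: 35+24+25+18+8 = 110
H → R → B → T → E → K: 35+24+25+10+8 = 102
H → R → B → E → K → T: 35+24+15+8+18 = 100
H → R → B → E → T → K: 35+24+15+10+18 = 102
H → R → K → B → T → E: 35+22+23+25+10 = 115
H → R → K → B → E → T: 35+22+23+15+10 = 105
H → R → K → T → B → E: 35+22+18+25+15 = 115
H → R → K → T → E → B: 35+22+18+10+15 = 100
H → R → K → E → B → T: 35+22+8+15+25 = 105
H → R → K → E → T → B: 35+22+8+10+25 = 100
H → R → T → B → K → E: 35+36+25+23+8 = 127
H → R → T → B → E → K: 35+36+25+15+8 = 119
… (106 more)
H → T → E → K → R → B: 3+10+8+22+24 = 67  ← best
The minimum is 67.
One shortest path: H → T → E → K → R → B.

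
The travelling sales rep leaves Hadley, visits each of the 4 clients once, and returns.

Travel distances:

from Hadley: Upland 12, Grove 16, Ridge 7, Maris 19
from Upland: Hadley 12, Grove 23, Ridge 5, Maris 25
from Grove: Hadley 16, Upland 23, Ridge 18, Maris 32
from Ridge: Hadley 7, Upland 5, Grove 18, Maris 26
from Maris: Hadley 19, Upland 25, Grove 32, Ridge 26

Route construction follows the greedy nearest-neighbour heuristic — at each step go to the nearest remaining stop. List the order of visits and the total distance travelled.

Nearest-neighbour total = 86; route Hadley → Ridge → Upland → Grove → Maris → Hadley.

At Hadley the remaining stops are Ridge 7, Upland 12, Grove 16, Maris 19; go to Ridge.
At Ridge the remaining stops are Upland 5, Grove 18, Maris 26; go to Upland.
At Upland the remaining stops are Grove 23, Maris 25; go to Grove.
At Grove the remaining stops are Maris 32; go to Maris.
Return Maris→Hadley: 19.
Total = 7 + 5 + 23 + 32 + 19 = 86.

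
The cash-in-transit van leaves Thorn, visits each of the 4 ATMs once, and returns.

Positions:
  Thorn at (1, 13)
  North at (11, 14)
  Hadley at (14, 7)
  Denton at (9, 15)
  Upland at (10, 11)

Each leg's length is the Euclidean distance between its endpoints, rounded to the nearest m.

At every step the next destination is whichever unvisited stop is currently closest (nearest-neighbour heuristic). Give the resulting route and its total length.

Nearest-neighbour total = 33 m; route Thorn → Denton → North → Upland → Hadley → Thorn.

At Thorn the remaining stops are Denton 8, Upland 9, North 10, Hadley 14; go to Denton.
At Denton the remaining stops are North 2, Upland 4, Hadley 9; go to North.
At North the remaining stops are Upland 3, Hadley 8; go to Upland.
At Upland the remaining stops are Hadley 6; go to Hadley.
Return Hadley→Thorn: 14.
Total = 8 + 2 + 3 + 6 + 14 = 33.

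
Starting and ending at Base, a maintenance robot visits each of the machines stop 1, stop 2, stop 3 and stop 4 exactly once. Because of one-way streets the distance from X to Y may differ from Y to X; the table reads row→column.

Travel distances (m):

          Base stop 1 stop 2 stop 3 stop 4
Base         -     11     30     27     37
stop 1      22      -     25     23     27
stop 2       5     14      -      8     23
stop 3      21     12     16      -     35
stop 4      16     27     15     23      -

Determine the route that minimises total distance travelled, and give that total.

Base→stop 1→stop 2→stop 3→stop 4→Base: 11+25+8+35+16 = 95
Base→stop 1→stop 2→stop 4→stop 3→Base: 11+25+23+23+21 = 103
Base→stop 1→stop 3→stop 2→stop 4→Base: 11+23+16+23+16 = 89
Base→stop 1→stop 3→stop 4→stop 2→Base: 11+23+35+15+5 = 89
Base→stop 1→stop 4→stop 2→stop 3→Base: 11+27+15+8+21 = 82
Base→stop 1→stop 4→stop 3→stop 2→Base: 11+27+23+16+5 = 82
Base→stop 2→stop 1→stop 3→stop 4→Base: 30+14+23+35+16 = 118
Base→stop 2→stop 1→stop 4→stop 3→Base: 30+14+27+23+21 = 115
Base→stop 2→stop 3→stop 1→stop 4→Base: 30+8+12+27+16 = 93
Base→stop 2→stop 3→stop 4→stop 1→Base: 30+8+35+27+22 = 122
Base→stop 2→stop 4→stop 1→stop 3→Base: 30+23+27+23+21 = 124
Base→stop 2→stop 4→stop 3→stop 1→Base: 30+23+23+12+22 = 110
Base→stop 3→stop 1→stop 2→stop 4→Base: 27+12+25+23+16 = 103
Base→stop 3→stop 1→stop 4→stop 2→Base: 27+12+27+15+5 = 86
… (10 more)
The minimum is 82.
One optimal route: Base → stop 1 → stop 4 → stop 2 → stop 3 → Base.

82 m — the shortest possible round trip.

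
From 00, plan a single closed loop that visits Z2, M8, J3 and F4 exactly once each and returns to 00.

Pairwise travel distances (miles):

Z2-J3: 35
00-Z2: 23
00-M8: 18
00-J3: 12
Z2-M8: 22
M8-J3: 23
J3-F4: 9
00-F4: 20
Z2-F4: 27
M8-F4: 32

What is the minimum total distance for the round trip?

Minimum total distance: 88 miles.

With 4 stops there are 4!/2 = 12 distinct round trips (a route and its reverse cost the same).
00-Z2-M8-J3-F4-00: 23+22+23+9+20 = 97
00-Z2-M8-F4-J3-00: 23+22+32+9+12 = 98
00-Z2-J3-M8-F4-00: 23+35+23+32+20 = 133
00-Z2-J3-F4-M8-00: 23+35+9+32+18 = 117
00-Z2-F4-M8-J3-00: 23+27+32+23+12 = 117
00-Z2-F4-J3-M8-00: 23+27+9+23+18 = 100
00-M8-Z2-J3-F4-00: 18+22+35+9+20 = 104
00-M8-Z2-F4-J3-00: 18+22+27+9+12 = 88
00-M8-J3-Z2-F4-00: 18+23+35+27+20 = 123
00-M8-F4-Z2-J3-00: 18+32+27+35+12 = 124
00-J3-Z2-M8-F4-00: 12+35+22+32+20 = 121
00-J3-M8-Z2-F4-00: 12+23+22+27+20 = 104
The minimum is 88.
One optimal route: 00 → M8 → Z2 → F4 → J3 → 00 (or its reverse).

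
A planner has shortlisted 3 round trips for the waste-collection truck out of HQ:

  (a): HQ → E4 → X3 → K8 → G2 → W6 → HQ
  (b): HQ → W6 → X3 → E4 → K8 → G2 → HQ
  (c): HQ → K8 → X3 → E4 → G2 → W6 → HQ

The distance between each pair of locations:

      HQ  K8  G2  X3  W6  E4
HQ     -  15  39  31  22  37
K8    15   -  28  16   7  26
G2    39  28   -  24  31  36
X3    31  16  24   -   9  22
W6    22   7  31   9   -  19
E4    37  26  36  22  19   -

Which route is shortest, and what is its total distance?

Shortest is (c), total 142.

(a): 37 + 22 + 16 + 28 + 31 + 22 = 156
(b): 22 + 9 + 22 + 26 + 28 + 39 = 146
(c): 15 + 16 + 22 + 36 + 31 + 22 = 142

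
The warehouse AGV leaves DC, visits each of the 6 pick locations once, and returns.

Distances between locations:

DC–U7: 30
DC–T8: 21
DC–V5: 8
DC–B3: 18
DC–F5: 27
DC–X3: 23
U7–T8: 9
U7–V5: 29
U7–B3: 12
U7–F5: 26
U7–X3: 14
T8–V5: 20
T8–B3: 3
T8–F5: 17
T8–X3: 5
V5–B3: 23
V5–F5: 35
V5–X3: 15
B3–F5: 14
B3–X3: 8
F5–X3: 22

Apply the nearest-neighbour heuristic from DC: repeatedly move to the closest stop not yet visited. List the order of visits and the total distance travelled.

At DC the remaining stops are V5 8, B3 18, T8 21, X3 23, F5 27, U7 30; go to V5.
At V5 the remaining stops are X3 15, T8 20, B3 23, U7 29, F5 35; go to X3.
At X3 the remaining stops are T8 5, B3 8, U7 14, F5 22; go to T8.
At T8 the remaining stops are B3 3, U7 9, F5 17; go to B3.
At B3 the remaining stops are U7 12, F5 14; go to U7.
At U7 the remaining stops are F5 26; go to F5.
Return F5→DC: 27.
Total = 8 + 15 + 5 + 3 + 12 + 26 + 27 = 96.

Nearest-neighbour total = 96; route DC → V5 → X3 → T8 → B3 → U7 → F5 → DC.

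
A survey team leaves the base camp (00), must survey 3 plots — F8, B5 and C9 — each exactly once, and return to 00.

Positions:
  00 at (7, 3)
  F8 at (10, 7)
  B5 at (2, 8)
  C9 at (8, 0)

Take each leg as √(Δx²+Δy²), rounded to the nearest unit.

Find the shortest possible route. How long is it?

Minimum total distance: 25.

With 3 stops there are 3!/2 = 3 distinct round trips (a route and its reverse cost the same).
00 - F8 - B5 - C9 - 00: 5+8+10+3 = 26
00 - F8 - C9 - B5 - 00: 5+7+10+7 = 29
00 - B5 - F8 - C9 - 00: 7+8+7+3 = 25
The minimum is 25.
One optimal route: 00 → B5 → F8 → C9 → 00 (or its reverse).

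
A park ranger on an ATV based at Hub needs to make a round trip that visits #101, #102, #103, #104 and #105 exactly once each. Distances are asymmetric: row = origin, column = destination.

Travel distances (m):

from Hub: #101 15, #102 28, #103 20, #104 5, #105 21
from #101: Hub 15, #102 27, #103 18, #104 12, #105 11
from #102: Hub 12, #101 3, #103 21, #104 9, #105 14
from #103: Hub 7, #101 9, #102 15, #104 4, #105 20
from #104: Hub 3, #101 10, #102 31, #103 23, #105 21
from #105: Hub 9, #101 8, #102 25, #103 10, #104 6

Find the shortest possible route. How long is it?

Hub → #101 → #102 → #103 → #104 → #105 → Hub: 15+27+21+4+21+9 = 97
Hub → #101 → #102 → #103 → #105 → #104 → Hub: 15+27+21+20+6+3 = 92
Hub → #101 → #102 → #104 → #103 → #105 → Hub: 15+27+9+23+20+9 = 103
Hub → #101 → #102 → #104 → #105 → #103 → Hub: 15+27+9+21+10+7 = 89
Hub → #101 → #102 → #105 → #103 → #104 → Hub: 15+27+14+10+4+3 = 73
Hub → #101 → #102 → #105 → #104 → #103 → Hub: 15+27+14+6+23+7 = 92
Hub → #101 → #103 → #102 → #104 → #105 → Hub: 15+18+15+9+21+9 = 87
Hub → #101 → #103 → #102 → #105 → #104 → Hub: 15+18+15+14+6+3 = 71
Hub → #101 → #103 → #104 → #102 → #105 → Hub: 15+18+4+31+14+9 = 91
Hub → #101 → #103 → #104 → #105 → #102 → Hub: 15+18+4+21+25+12 = 95
Hub → #101 → #103 → #105 → #102 → #104 → Hub: 15+18+20+25+9+3 = 90
Hub → #101 → #103 → #105 → #104 → #102 → Hub: 15+18+20+6+31+12 = 102
Hub → #101 → #104 → #102 → #103 → #105 → Hub: 15+12+31+21+20+9 = 108
Hub → #101 → #104 → #102 → #105 → #103 → Hub: 15+12+31+14+10+7 = 89
… (106 more)
Hub → #103 → #102 → #101 → #105 → #104 → Hub: 20+15+3+11+6+3 = 58  ← best
The minimum is 58.
One optimal route: Hub → #103 → #102 → #101 → #105 → #104 → Hub.

Shortest round trip = 58 m.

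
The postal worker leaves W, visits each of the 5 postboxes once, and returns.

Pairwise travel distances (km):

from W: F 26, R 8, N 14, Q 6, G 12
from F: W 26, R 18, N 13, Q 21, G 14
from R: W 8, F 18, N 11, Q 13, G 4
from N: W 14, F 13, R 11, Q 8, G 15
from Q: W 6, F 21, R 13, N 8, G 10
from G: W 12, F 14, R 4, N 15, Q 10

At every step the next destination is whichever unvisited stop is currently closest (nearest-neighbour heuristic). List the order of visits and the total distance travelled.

At W the remaining stops are Q 6, R 8, G 12, N 14, F 26; go to Q.
At Q the remaining stops are N 8, G 10, R 13, F 21; go to N.
At N the remaining stops are R 11, F 13, G 15; go to R.
At R the remaining stops are G 4, F 18; go to G.
At G the remaining stops are F 14; go to F.
Return F→W: 26.
Total = 6 + 8 + 11 + 4 + 14 + 26 = 69.

69 km along W → Q → N → R → G → F → W.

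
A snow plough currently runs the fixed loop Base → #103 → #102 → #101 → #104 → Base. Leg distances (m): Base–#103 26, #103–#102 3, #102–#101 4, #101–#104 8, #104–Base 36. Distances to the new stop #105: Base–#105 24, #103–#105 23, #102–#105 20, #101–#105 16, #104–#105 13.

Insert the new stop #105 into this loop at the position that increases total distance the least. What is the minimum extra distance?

Minimum extra distance: 1 m, inserting #105 between #104 and Base.

Insertion cost between consecutive stops i–j is d(i,#105) + d(#105,j) − d(i,j):
  between Base and #103: 24 + 23 − 26 = 21
  between #103 and #102: 23 + 20 − 3 = 40
  between #102 and #101: 20 + 16 − 4 = 32
  between #101 and #104: 16 + 13 − 8 = 21
  between #104 and Base: 13 + 24 − 36 = 1
Cheapest insertion is between #104 and Base, adding 1.
New total = 77 + 1 = 78.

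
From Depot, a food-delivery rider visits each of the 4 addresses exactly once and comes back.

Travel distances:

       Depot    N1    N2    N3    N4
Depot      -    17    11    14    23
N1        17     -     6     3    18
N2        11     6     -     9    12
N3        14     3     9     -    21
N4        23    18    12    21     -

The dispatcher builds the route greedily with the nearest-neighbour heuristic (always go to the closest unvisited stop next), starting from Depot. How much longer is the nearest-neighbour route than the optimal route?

6 longer than the optimal tour.

From Depot: N2=11, N3=14, N1=17, N4=23 → choose N2 (11).
From N2: N1=6, N3=9, N4=12 → choose N1 (6).
From N1: N3=3, N4=18 → choose N3 (3).
From N3: N4=21 → choose N4 (21).
NN route Depot → N2 → N1 → N3 → N4 → Depot costs 64.
Optimal: Depot → N2 → N4 → N1 → N3 → Depot costs 58 (by enumerating all 12 distinct tours).
Excess = 64 − 58 = 6.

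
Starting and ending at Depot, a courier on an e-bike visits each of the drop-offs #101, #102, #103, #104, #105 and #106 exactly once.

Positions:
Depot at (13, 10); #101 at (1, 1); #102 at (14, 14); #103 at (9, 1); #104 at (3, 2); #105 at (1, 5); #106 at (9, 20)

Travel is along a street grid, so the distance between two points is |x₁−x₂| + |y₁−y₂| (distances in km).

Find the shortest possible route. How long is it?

With 6 stops there are 6!/2 = 360 distinct round trips (a route and its reverse cost the same).
Depot → #101 → #102 → #103 → #104 → #105 → #106 → Depot: 21+26+18+7+5+23+14 = 114
Depot → #101 → #102 → #103 → #104 → #106 → #105 → Depot: 21+26+18+7+24+23+17 = 136
Depot → #101 → #102 → #103 → #105 → #104 → #106 → Depot: 21+26+18+12+5+24+14 = 120
Depot → #101 → #102 → #103 → #105 → #106 → #104 → Depot: 21+26+18+12+23+24+18 = 142
Depot → #101 → #102 → #103 → #106 → #104 → #105 → Depot: 21+26+18+19+24+5+17 = 130
Depot → #101 → #102 → #103 → #106 → #105 → #104 → Depot: 21+26+18+19+23+5+18 = 130
Depot → #101 → #102 → #104 → #103 → #105 → #106 → Depot: 21+26+23+7+12+23+14 = 126
Depot → #101 → #102 → #104 → #103 → #106 → #105 → Depot: 21+26+23+7+19+23+17 = 136
… (352 more)
Depot → #102 → #106 → #103 → #104 → #101 → #105 → Depot: 5+11+19+7+3+4+17 = 66  ← best
The minimum is 66.
One optimal route: Depot → #102 → #106 → #103 → #104 → #101 → #105 → Depot (or its reverse).

Minimum total distance: 66 km.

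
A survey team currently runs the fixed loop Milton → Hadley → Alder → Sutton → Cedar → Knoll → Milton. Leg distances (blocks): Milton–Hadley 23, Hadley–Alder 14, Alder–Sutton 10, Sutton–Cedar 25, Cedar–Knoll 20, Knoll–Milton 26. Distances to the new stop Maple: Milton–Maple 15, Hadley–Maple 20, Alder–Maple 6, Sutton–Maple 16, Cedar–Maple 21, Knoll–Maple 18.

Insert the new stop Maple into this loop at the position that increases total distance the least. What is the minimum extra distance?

Insertion cost between consecutive stops i–j is d(i,Maple) + d(Maple,j) − d(i,j):
  between Milton and Hadley: 15 + 20 − 23 = 12
  between Hadley and Alder: 20 + 6 − 14 = 12
  between Alder and Sutton: 6 + 16 − 10 = 12
  between Sutton and Cedar: 16 + 21 − 25 = 12
  between Cedar and Knoll: 21 + 18 − 20 = 19
  between Knoll and Milton: 18 + 15 − 26 = 7
Cheapest insertion is between Knoll and Milton, adding 7.
New total = 118 + 7 = 125.

+7 blocks — insert Maple between Knoll and Milton.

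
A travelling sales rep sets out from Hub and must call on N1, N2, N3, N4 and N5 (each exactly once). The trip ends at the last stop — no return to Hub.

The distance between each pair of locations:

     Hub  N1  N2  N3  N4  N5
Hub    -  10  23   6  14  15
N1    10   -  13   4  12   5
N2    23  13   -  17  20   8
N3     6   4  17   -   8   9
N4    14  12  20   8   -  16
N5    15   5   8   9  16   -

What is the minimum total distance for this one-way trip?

Shortest open route: 39.

There are 5! = 120 possible orderings.
Hub - N1 - N2 - N3 - N4 - N5: 10+13+17+8+16 = 64
Hub - N1 - N2 - N3 - N5 - N4: 10+13+17+9+16 = 65
Hub - N1 - N2 - N4 - N3 - N5: 10+13+20+8+9 = 60
Hub - N1 - N2 - N4 - N5 - N3: 10+13+20+16+9 = 68
Hub - N1 - N2 - N5 - N3 - N4: 10+13+8+9+8 = 48
Hub - N1 - N2 - N5 - N4 - N3: 10+13+8+16+8 = 55
Hub - N1 - N3 - N2 - N4 - N5: 10+4+17+20+16 = 67
Hub - N1 - N3 - N2 - N5 - N4: 10+4+17+8+16 = 55
Hub - N1 - N3 - N4 - N2 - N5: 10+4+8+20+8 = 50
Hub - N1 - N3 - N4 - N5 - N2: 10+4+8+16+8 = 46
Hub - N1 - N3 - N5 - N2 - N4: 10+4+9+8+20 = 51
Hub - N1 - N3 - N5 - N4 - N2: 10+4+9+16+20 = 59
Hub - N1 - N4 - N2 - N3 - N5: 10+12+20+17+9 = 68
Hub - N1 - N4 - N2 - N5 - N3: 10+12+20+8+9 = 59
… (106 more)
Hub - N3 - N4 - N1 - N5 - N2: 6+8+12+5+8 = 39  ← best
The minimum is 39.
One shortest path: Hub → N3 → N4 → N1 → N5 → N2.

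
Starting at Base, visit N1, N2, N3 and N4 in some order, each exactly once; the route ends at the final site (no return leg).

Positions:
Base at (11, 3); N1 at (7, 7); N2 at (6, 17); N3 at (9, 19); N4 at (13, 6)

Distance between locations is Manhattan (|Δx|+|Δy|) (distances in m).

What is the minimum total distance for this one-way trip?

Shortest open route: 28 m.

There are 4! = 24 possible orderings.
Base - N1 - N2 - N3 - N4: 8+11+5+17 = 41
Base - N1 - N2 - N4 - N3: 8+11+18+17 = 54
Base - N1 - N3 - N2 - N4: 8+14+5+18 = 45
Base - N1 - N3 - N4 - N2: 8+14+17+18 = 57
Base - N1 - N4 - N2 - N3: 8+7+18+5 = 38
Base - N1 - N4 - N3 - N2: 8+7+17+5 = 37
Base - N2 - N1 - N3 - N4: 19+11+14+17 = 61
Base - N2 - N1 - N4 - N3: 19+11+7+17 = 54
Base - N2 - N3 - N1 - N4: 19+5+14+7 = 45
Base - N2 - N3 - N4 - N1: 19+5+17+7 = 48
Base - N2 - N4 - N1 - N3: 19+18+7+14 = 58
Base - N2 - N4 - N3 - N1: 19+18+17+14 = 68
Base - N3 - N1 - N2 - N4: 18+14+11+18 = 61
Base - N3 - N1 - N4 - N2: 18+14+7+18 = 57
… (10 more)
Base - N4 - N1 - N2 - N3: 5+7+11+5 = 28  ← best
The minimum is 28.
One shortest path: Base → N4 → N1 → N2 → N3.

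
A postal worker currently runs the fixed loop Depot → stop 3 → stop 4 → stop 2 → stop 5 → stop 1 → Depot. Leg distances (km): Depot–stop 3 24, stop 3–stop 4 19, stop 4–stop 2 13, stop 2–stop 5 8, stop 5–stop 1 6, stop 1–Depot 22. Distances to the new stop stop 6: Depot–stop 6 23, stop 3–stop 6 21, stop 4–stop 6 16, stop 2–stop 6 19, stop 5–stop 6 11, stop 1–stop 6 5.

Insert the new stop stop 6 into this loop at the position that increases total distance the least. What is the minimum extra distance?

Minimum extra distance: 6 km, inserting stop 6 between stop 1 and Depot.

Insertion cost between consecutive stops i–j is d(i,stop 6) + d(stop 6,j) − d(i,j):
  between Depot and stop 3: 23 + 21 − 24 = 20
  between stop 3 and stop 4: 21 + 16 − 19 = 18
  between stop 4 and stop 2: 16 + 19 − 13 = 22
  between stop 2 and stop 5: 19 + 11 − 8 = 22
  between stop 5 and stop 1: 11 + 5 − 6 = 10
  between stop 1 and Depot: 5 + 23 − 22 = 6
Cheapest insertion is between stop 1 and Depot, adding 6.
New total = 92 + 6 = 98.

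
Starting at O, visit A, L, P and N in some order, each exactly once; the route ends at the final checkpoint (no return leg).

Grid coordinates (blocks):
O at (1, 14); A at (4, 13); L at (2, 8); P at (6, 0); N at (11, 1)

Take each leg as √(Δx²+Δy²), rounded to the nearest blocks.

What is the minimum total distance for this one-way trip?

Minimum one-way distance = 22 blocks.

There are 4! = 24 possible orderings.
O - A - L - P - N: 3+5+9+5 = 22
O - A - L - N - P: 3+5+11+5 = 24
O - A - P - L - N: 3+13+9+11 = 36
O - A - P - N - L: 3+13+5+11 = 32
O - A - N - L - P: 3+14+11+9 = 37
O - A - N - P - L: 3+14+5+9 = 31
O - L - A - P - N: 6+5+13+5 = 29
O - L - A - N - P: 6+5+14+5 = 30
O - L - P - A - N: 6+9+13+14 = 42
O - L - P - N - A: 6+9+5+14 = 34
O - L - N - A - P: 6+11+14+13 = 44
O - L - N - P - A: 6+11+5+13 = 35
O - P - A - L - N: 15+13+5+11 = 44
O - P - A - N - L: 15+13+14+11 = 53
… (10 more)
The minimum is 22.
One shortest path: O → A → L → P → N.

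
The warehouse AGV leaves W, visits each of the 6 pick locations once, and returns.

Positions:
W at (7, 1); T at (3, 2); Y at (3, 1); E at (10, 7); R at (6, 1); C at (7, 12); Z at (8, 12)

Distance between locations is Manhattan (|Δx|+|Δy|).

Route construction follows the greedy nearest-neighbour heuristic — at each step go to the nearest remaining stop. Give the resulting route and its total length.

Nearest-neighbour total = 36; route W → R → Y → T → E → Z → C → W.

At W the remaining stops are R 1, Y 4, T 5, E 9, C 11, Z 12; go to R.
At R the remaining stops are Y 3, T 4, E 10, C 12, Z 13; go to Y.
At Y the remaining stops are T 1, E 13, C 15, Z 16; go to T.
At T the remaining stops are E 12, C 14, Z 15; go to E.
At E the remaining stops are Z 7, C 8; go to Z.
At Z the remaining stops are C 1; go to C.
Return C→W: 11.
Total = 1 + 3 + 1 + 12 + 7 + 1 + 11 = 36.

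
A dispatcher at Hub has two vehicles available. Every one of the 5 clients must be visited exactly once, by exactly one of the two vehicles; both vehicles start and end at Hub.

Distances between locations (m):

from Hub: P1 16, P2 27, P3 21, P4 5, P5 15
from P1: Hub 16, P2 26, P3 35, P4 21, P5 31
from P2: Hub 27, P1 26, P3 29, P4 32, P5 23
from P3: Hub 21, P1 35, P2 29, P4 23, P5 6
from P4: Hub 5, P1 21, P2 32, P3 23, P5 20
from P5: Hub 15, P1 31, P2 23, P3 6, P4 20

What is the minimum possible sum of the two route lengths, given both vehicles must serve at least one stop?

102 m — the smallest possible combined total.

Check every non-empty split of the stops between the two vehicles; for each half take its own optimal tour:
  {P1} + {P2, P3, P4, P5}: 32 + 84 = 116
  {P2} + {P1, P3, P4, P5}: 54 + 81 = 135
  {P1, P2} + {P3, P4, P5}: 69 + 49 = 118
  {P3} + {P1, P2, P4, P5}: 42 + 90 = 132
  {P1, P3} + {P2, P4, P5}: 72 + 75 = 147
  {P2, P3} + {P1, P4, P5}: 77 + 72 = 149
  … (15 splits in total)
  {P4} + {P1, P2, P3, P5}: 10 + 92 = 102  ← best
Best: vehicle 1 Hub → P4 → Hub = 10; vehicle 2 Hub → P1 → P2 → P3 → P5 → Hub = 92; combined 102.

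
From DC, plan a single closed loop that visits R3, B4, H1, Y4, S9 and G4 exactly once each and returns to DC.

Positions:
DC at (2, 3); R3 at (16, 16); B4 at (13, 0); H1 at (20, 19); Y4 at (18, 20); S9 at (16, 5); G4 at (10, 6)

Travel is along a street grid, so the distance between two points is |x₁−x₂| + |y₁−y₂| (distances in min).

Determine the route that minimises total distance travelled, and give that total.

Minimum total distance: 76 min.

There are 360 distinct closed tours to check (reversals are equivalent).
DC→R3→B4→H1→Y4→S9→G4→DC: 27+19+26+3+17+7+11 = 110
DC→R3→B4→H1→Y4→G4→S9→DC: 27+19+26+3+22+7+16 = 120
DC→R3→B4→H1→S9→Y4→G4→DC: 27+19+26+18+17+22+11 = 140
DC→R3→B4→H1→S9→G4→Y4→DC: 27+19+26+18+7+22+33 = 152
DC→R3→B4→H1→G4→Y4→S9→DC: 27+19+26+23+22+17+16 = 150
DC→R3→B4→H1→G4→S9→Y4→DC: 27+19+26+23+7+17+33 = 152
DC→R3→B4→Y4→H1→S9→G4→DC: 27+19+25+3+18+7+11 = 110
DC→R3→B4→Y4→H1→G4→S9→DC: 27+19+25+3+23+7+16 = 120
… (352 more)
DC→B4→S9→R3→H1→Y4→G4→DC: 14+8+11+7+3+22+11 = 76  ← best
The minimum is 76.
One optimal route: DC → B4 → S9 → R3 → H1 → Y4 → G4 → DC (or its reverse).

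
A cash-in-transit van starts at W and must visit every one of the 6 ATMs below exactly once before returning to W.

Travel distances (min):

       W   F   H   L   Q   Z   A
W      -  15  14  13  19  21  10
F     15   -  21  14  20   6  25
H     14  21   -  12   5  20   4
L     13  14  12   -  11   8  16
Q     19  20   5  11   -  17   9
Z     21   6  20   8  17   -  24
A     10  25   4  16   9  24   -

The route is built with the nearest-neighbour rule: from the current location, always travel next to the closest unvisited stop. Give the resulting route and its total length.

59 min along W → A → H → Q → L → Z → F → W.

From W: distances to unvisited — A=10, L=13, H=14, F=15, Q=19, Z=21. Nearest is A (10).
From A: distances to unvisited — H=4, Q=9, L=16, Z=24, F=25. Nearest is H (4).
From H: distances to unvisited — Q=5, L=12, Z=20, F=21. Nearest is Q (5).
From Q: distances to unvisited — L=11, Z=17, F=20. Nearest is L (11).
From L: distances to unvisited — Z=8, F=14. Nearest is Z (8).
From Z: distances to unvisited — F=6. Nearest is F (6).
Return F→W: 15.
Total = 10 + 4 + 5 + 11 + 8 + 6 + 15 = 59.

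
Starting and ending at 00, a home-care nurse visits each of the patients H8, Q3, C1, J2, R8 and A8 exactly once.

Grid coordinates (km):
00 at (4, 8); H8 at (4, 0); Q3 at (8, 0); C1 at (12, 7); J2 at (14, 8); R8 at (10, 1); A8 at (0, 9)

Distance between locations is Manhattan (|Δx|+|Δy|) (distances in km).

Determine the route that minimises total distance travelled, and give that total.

00 → H8 → Q3 → C1 → J2 → R8 → A8 → 00: 8+4+11+3+11+18+5 = 60
00 → H8 → Q3 → C1 → J2 → A8 → R8 → 00: 8+4+11+3+15+18+13 = 72
00 → H8 → Q3 → C1 → R8 → J2 → A8 → 00: 8+4+11+8+11+15+5 = 62
00 → H8 → Q3 → C1 → R8 → A8 → J2 → 00: 8+4+11+8+18+15+10 = 74
00 → H8 → Q3 → C1 → A8 → J2 → R8 → 00: 8+4+11+14+15+11+13 = 76
00 → H8 → Q3 → C1 → A8 → R8 → J2 → 00: 8+4+11+14+18+11+10 = 76
00 → H8 → Q3 → J2 → C1 → R8 → A8 → 00: 8+4+14+3+8+18+5 = 60
00 → H8 → Q3 → J2 → C1 → A8 → R8 → 00: 8+4+14+3+14+18+13 = 74
… (352 more)
00 → H8 → Q3 → R8 → C1 → J2 → A8 → 00: 8+4+3+8+3+15+5 = 46  ← best
The minimum is 46.
One optimal route: 00 → H8 → Q3 → R8 → C1 → J2 → A8 → 00 (or its reverse).

46 km — the shortest possible round trip.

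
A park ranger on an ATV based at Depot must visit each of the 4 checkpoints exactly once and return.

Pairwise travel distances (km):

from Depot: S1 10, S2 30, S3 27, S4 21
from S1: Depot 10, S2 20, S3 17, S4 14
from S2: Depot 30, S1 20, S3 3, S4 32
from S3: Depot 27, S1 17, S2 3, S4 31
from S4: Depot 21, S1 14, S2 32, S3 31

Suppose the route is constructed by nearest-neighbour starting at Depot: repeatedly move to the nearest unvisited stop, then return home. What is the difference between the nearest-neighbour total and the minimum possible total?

Excess over optimum: 5 km.

Depot: S1=10, S4=21, S3=27, S2=30 ⇒ S1
S1: S4=14, S3=17, S2=20 ⇒ S4
S4: S3=31, S2=32 ⇒ S3
S3: S2=3 ⇒ S2
NN route Depot → S1 → S4 → S3 → S2 → Depot costs 88.
Optimal: Depot → S1 → S3 → S2 → S4 → Depot costs 83 (by enumerating all 12 distinct tours).
Excess = 88 − 83 = 5.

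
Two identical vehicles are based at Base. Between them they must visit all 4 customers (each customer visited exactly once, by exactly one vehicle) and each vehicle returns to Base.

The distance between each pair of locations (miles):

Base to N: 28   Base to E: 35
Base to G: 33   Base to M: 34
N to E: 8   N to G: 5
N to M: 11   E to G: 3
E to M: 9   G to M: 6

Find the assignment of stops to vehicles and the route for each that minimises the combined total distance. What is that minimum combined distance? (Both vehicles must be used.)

134 miles — the smallest possible combined total.

Try each way of splitting the stops between the two vehicles (each non-empty) and, for each split, find the best tour for each vehicle:
  {N} + {E, G, M}: 56 + 78 = 134
  {E} + {N, G, M}: 70 + 73 = 143
  {N, E} + {G, M}: 71 + 73 = 144
  {G} + {N, E, M}: 66 + 79 = 145
  {N, G} + {E, M}: 66 + 78 = 144
  {E, G} + {N, M}: 71 + 73 = 144
  … (7 splits in total)
Best: vehicle 1 Base → N → Base = 56; vehicle 2 Base → E → G → M → Base = 78; combined 134.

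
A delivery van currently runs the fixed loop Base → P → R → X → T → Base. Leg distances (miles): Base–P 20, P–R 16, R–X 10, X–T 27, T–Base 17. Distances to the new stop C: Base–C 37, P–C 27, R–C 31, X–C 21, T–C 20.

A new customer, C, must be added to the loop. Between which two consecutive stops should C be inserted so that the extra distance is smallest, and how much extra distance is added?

Insertion cost between consecutive stops i–j is d(i,C) + d(C,j) − d(i,j):
  between Base and P: 37 + 27 − 20 = 44
  between P and R: 27 + 31 − 16 = 42
  between R and X: 31 + 21 − 10 = 42
  between X and T: 21 + 20 − 27 = 14
  between T and Base: 20 + 37 − 17 = 40
Cheapest insertion is between X and T, adding 14.
New total = 90 + 14 = 104.

Adding 14 miles by placing C on the X–T leg.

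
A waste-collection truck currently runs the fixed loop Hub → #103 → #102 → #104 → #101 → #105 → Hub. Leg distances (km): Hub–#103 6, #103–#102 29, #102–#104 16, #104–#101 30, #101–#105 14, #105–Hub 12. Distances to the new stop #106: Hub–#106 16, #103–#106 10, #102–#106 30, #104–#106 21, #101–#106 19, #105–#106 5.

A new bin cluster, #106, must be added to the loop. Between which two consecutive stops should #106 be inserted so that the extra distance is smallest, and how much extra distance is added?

Insertion cost between consecutive stops i–j is d(i,#106) + d(#106,j) − d(i,j):
  between Hub and #103: 16 + 10 − 6 = 20
  between #103 and #102: 10 + 30 − 29 = 11
  between #102 and #104: 30 + 21 − 16 = 35
  between #104 and #101: 21 + 19 − 30 = 10
  between #101 and #105: 19 + 5 − 14 = 10
  between #105 and Hub: 5 + 16 − 12 = 9
Cheapest insertion is between #105 and Hub, adding 9.
New total = 107 + 9 = 116.

Minimum extra distance: 9 km, inserting #106 between #105 and Hub.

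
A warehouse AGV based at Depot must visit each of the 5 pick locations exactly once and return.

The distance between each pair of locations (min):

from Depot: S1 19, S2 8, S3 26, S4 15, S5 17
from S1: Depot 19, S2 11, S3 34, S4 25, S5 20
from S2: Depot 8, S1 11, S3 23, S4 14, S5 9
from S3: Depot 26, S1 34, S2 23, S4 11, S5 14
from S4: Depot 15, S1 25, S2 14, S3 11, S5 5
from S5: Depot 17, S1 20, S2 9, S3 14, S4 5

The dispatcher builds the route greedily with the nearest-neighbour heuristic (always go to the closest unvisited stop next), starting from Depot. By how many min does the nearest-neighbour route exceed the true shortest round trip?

The nearest-neighbour route is 7 min longer than optimal.

Depot: S2=8, S4=15, S5=17, S1=19, S3=26 ⇒ S2
S2: S5=9, S1=11, S4=14, S3=23 ⇒ S5
S5: S4=5, S3=14, S1=20 ⇒ S4
S4: S3=11, S1=25 ⇒ S3
S3: S1=34 ⇒ S1
NN route Depot → S2 → S5 → S4 → S3 → S1 → Depot costs 86.
Optimal: Depot → S1 → S2 → S5 → S3 → S4 → Depot costs 79 (by enumerating all 60 distinct tours).
Excess = 86 − 79 = 7.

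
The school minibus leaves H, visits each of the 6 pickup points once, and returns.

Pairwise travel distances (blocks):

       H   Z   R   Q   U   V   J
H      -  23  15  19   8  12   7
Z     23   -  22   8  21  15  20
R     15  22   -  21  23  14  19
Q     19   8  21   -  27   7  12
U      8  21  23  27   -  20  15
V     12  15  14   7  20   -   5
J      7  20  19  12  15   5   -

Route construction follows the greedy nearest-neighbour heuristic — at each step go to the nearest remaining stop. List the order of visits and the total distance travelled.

86 blocks along H → J → V → Q → Z → U → R → H.

From H: distances to unvisited — J=7, U=8, V=12, R=15, Q=19, Z=23. Nearest is J (7).
From J: distances to unvisited — V=5, Q=12, U=15, R=19, Z=20. Nearest is V (5).
From V: distances to unvisited — Q=7, R=14, Z=15, U=20. Nearest is Q (7).
From Q: distances to unvisited — Z=8, R=21, U=27. Nearest is Z (8).
From Z: distances to unvisited — U=21, R=22. Nearest is U (21).
From U: distances to unvisited — R=23. Nearest is R (23).
Return R→H: 15.
Total = 7 + 5 + 7 + 8 + 21 + 23 + 15 = 86.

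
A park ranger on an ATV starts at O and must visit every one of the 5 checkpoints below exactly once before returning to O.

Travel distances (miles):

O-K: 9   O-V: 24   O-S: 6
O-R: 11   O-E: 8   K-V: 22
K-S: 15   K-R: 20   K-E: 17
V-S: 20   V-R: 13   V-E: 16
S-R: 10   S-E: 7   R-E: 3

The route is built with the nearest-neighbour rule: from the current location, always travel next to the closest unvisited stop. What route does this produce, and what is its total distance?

O → [S:6 / E:8 / K:9 / R:11 / V:24] → S (6)
S → [E:7 / R:10 / K:15 / V:20] → E (7)
E → [R:3 / V:16 / K:17] → R (3)
R → [V:13 / K:20] → V (13)
V → [K:22] → K (22)
Return K→O: 9.
Total = 6 + 7 + 3 + 13 + 22 + 9 = 60.

Nearest-neighbour total = 60 miles; route O → S → E → R → V → K → O.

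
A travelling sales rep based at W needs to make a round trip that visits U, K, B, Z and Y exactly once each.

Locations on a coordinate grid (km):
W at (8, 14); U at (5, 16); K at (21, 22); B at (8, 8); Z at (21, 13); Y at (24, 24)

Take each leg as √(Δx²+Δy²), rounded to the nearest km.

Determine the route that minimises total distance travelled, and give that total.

With 5 stops there are 5!/2 = 60 distinct round trips (a route and its reverse cost the same).
W - U - K - B - Z - Y - W: 4+17+19+14+11+19 = 84
W - U - K - B - Y - Z - W: 4+17+19+23+11+13 = 87
W - U - K - Z - B - Y - W: 4+17+9+14+23+19 = 86
W - U - K - Z - Y - B - W: 4+17+9+11+23+6 = 70
W - U - K - Y - B - Z - W: 4+17+4+23+14+13 = 75
W - U - K - Y - Z - B - W: 4+17+4+11+14+6 = 56
W - U - B - K - Z - Y - W: 4+9+19+9+11+19 = 71
W - U - B - K - Y - Z - W: 4+9+19+4+11+13 = 60
W - U - B - Z - K - Y - W: 4+9+14+9+4+19 = 59
W - U - B - Z - Y - K - W: 4+9+14+11+4+15 = 57
W - U - B - Y - K - Z - W: 4+9+23+4+9+13 = 62
W - U - B - Y - Z - K - W: 4+9+23+11+9+15 = 71
W - U - Z - K - B - Y - W: 4+16+9+19+23+19 = 90
W - U - Z - K - Y - B - W: 4+16+9+4+23+6 = 62
… (46 more)
The minimum is 56.
One optimal route: W → U → K → Y → Z → B → W (or its reverse).

Minimum total distance: 56 km.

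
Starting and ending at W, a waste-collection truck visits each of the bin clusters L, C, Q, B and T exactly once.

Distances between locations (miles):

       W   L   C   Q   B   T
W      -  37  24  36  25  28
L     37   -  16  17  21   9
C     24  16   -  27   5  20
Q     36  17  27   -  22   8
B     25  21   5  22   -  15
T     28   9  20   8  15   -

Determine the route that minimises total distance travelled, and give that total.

Minimum total distance: 99 miles.

W→L→C→Q→B→T→W: 37+16+27+22+15+28 = 145
W→L→C→Q→T→B→W: 37+16+27+8+15+25 = 128
W→L→C→B→Q→T→W: 37+16+5+22+8+28 = 116
W→L→C→B→T→Q→W: 37+16+5+15+8+36 = 117
W→L→C→T→Q→B→W: 37+16+20+8+22+25 = 128
W→L→C→T→B→Q→W: 37+16+20+15+22+36 = 146
W→L→Q→C→B→T→W: 37+17+27+5+15+28 = 129
W→L→Q→C→T→B→W: 37+17+27+20+15+25 = 141
W→L→Q→B→C→T→W: 37+17+22+5+20+28 = 129
W→L→Q→B→T→C→W: 37+17+22+15+20+24 = 135
W→L→Q→T→C→B→W: 37+17+8+20+5+25 = 112
W→L→Q→T→B→C→W: 37+17+8+15+5+24 = 106
W→L→B→C→Q→T→W: 37+21+5+27+8+28 = 126
W→L→B→C→T→Q→W: 37+21+5+20+8+36 = 127
… (46 more)
W→Q→T→L→C→B→W: 36+8+9+16+5+25 = 99  ← best
The minimum is 99.
One optimal route: W → Q → T → L → C → B → W (or its reverse).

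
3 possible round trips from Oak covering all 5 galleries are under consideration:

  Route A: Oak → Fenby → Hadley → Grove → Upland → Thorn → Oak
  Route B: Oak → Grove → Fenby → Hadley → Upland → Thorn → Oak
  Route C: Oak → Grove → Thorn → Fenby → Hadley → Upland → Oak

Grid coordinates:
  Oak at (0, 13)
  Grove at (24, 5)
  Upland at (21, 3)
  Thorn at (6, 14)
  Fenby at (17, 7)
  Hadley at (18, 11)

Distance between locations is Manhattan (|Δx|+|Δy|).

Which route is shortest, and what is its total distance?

Route A: 23 + 5 + 12 + 5 + 26 + 7 = 78
Route B: 32 + 9 + 5 + 11 + 26 + 7 = 90
Route C: 32 + 27 + 18 + 5 + 11 + 31 = 124

Shortest is Route A, total 78.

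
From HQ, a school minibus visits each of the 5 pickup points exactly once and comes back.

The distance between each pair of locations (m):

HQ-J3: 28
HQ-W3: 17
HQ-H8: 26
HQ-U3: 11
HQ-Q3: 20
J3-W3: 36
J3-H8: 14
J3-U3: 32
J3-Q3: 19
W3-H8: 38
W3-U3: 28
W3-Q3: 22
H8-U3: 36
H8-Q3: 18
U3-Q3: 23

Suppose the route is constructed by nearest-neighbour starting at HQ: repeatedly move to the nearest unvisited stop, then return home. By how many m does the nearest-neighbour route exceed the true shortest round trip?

HQ: U3=11, W3=17, Q3=20, H8=26, J3=28 ⇒ U3
U3: Q3=23, W3=28, J3=32, H8=36 ⇒ Q3
Q3: H8=18, J3=19, W3=22 ⇒ H8
H8: J3=14, W3=38 ⇒ J3
J3: W3=36 ⇒ W3
NN route HQ → U3 → Q3 → H8 → J3 → W3 → HQ costs 119.
Optimal: HQ → W3 → Q3 → H8 → J3 → U3 → HQ costs 114 (by enumerating all 60 distinct tours).
Excess = 119 − 114 = 5.

5 m longer than the optimal tour.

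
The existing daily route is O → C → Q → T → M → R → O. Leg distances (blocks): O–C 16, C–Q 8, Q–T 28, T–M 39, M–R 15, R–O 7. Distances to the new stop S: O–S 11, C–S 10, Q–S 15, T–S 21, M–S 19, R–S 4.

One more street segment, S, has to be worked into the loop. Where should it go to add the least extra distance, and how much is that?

Adding 1 blocks by placing S on the T–M leg.

Insertion cost between consecutive stops i–j is d(i,S) + d(S,j) − d(i,j):
  between O and C: 11 + 10 − 16 = 5
  between C and Q: 10 + 15 − 8 = 17
  between Q and T: 15 + 21 − 28 = 8
  between T and M: 21 + 19 − 39 = 1
  between M and R: 19 + 4 − 15 = 8
  between R and O: 4 + 11 − 7 = 8
Cheapest insertion is between T and M, adding 1.
New total = 113 + 1 = 114.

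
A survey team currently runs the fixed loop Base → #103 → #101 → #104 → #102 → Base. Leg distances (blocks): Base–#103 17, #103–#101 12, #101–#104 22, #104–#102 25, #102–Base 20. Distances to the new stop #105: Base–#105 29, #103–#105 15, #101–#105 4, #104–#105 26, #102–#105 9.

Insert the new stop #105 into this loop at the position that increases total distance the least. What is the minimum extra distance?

Adding 7 blocks by placing #105 on the #103–#101 leg.

Insertion cost between consecutive stops i–j is d(i,#105) + d(#105,j) − d(i,j):
  between Base and #103: 29 + 15 − 17 = 27
  between #103 and #101: 15 + 4 − 12 = 7
  between #101 and #104: 4 + 26 − 22 = 8
  between #104 and #102: 26 + 9 − 25 = 10
  between #102 and Base: 9 + 29 − 20 = 18
Cheapest insertion is between #103 and #101, adding 7.
New total = 96 + 7 = 103.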